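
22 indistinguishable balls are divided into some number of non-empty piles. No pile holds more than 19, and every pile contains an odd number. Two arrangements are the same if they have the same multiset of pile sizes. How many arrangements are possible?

88

There are 88 such partitions.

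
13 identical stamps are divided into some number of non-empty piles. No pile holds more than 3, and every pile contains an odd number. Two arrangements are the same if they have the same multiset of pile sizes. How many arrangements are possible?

They are:
3 + 3 + 3 + 3 + 1
3 + 3 + 3 + 1 + 1 + 1 + 1
3 + 3 + 1 + 1 + 1 + 1 + 1 + 1 + 1
3 + 1 + 1 + 1 + 1 + 1 + 1 + 1 + 1 + 1 + 1
1 + 1 + 1 + 1 + 1 + 1 + 1 + 1 + 1 + 1 + 1 + 1 + 1
Counting gives 5.

5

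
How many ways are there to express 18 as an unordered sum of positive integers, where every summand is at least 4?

16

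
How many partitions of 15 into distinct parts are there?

A partial list (first 12 by largest part):
15
14, 1
13, 2
12, 3
12, 2, 1
11, 4
11, 3, 1
10, 5
10, 4, 1
10, 3, 2
9, 6
9, 5, 1
…and 15 more, for 27 total.

27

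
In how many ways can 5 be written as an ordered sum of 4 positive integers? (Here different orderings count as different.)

4

A composition of 5 into 4 positive parts is chosen by placing 3 dividers among the 4 gaps between 5 units: C(4,3) = 4.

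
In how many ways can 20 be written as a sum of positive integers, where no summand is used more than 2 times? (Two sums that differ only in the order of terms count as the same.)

202

Systematic enumeration (by largest part, then next-largest, …) yields 202.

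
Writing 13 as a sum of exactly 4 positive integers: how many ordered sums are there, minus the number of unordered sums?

Ordered (compositions into 4 parts): C(12,3) = 220.
Unordered (partitions into 4 parts): 18.
Difference: 220 − 18 = 202.

202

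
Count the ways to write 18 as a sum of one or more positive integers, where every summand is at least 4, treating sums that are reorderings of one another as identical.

Listing the qualifying partitions of 18:
18
14,4
13,5
12,6
11,7
10,8
10,4,4
9,9
9,5,4
8,6,4
8,5,5
7,7,4
7,6,5
6,6,6
6,4,4,4
5,5,4,4

16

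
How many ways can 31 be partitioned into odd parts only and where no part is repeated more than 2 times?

There are too many to list fully; the first 12 (by largest part) are:
31
29, 1, 1
27, 3, 1
25, 5, 1
25, 3, 3
23, 7, 1
23, 5, 3
23, 3, 3, 1, 1
21, 9, 1
21, 7, 3
21, 5, 5
21, 5, 3, 1, 1
…and 55 more, for 67 total.

67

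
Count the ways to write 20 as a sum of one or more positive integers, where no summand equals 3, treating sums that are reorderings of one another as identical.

Enumerating by decreasing first part gives 330 partitions in all.

330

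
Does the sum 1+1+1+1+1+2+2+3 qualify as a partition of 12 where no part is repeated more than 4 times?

The parts sum to 12, and the condition 'no summand is used more than 4 times' is violated.

No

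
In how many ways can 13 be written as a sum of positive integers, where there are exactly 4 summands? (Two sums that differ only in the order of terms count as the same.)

The partitions of 13 that satisfy the conditions:
10+1+1+1
9+2+1+1
8+3+1+1
8+2+2+1
7+4+1+1
7+3+2+1
7+2+2+2
6+5+1+1
6+4+2+1
6+3+3+1
6+3+2+2
5+5+2+1
5+4+3+1
5+4+2+2
5+3+3+2
4+4+4+1
4+4+3+2
4+3+3+3

18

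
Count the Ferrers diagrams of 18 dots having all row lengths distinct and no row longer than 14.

There are too many to list fully; the first 12 (by largest part) are:
4, 14
1, 3, 14
5, 13
1, 4, 13
2, 3, 13
6, 12
1, 5, 12
2, 4, 12
1, 2, 3, 12
7, 11
1, 6, 11
2, 5, 11
…and 29 more, for 41 total.

41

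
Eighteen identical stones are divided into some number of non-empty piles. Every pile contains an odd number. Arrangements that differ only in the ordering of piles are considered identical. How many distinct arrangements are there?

46

A partial list (first 12 by largest part):
1,17
3,15
1,1,1,15
5,13
1,1,3,13
1,1,1,1,1,13
7,11
1,1,5,11
1,3,3,11
1,1,1,1,3,11
1,1,1,1,1,1,1,11
9,9
…and 34 more, for 46 total.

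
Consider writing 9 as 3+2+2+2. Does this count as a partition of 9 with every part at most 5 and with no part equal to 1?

The parts sum to 9, and the condition 'no summand exceeds 5' holds; the condition 'no summand equals 1' holds.

Yes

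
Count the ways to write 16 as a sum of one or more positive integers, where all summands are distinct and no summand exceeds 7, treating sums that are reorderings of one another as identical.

8

They are:
7,6,3
7,6,2,1
7,5,4
7,5,3,1
7,4,3,2
6,5,4,1
6,5,3,2
6,4,3,2,1
Counting gives 8.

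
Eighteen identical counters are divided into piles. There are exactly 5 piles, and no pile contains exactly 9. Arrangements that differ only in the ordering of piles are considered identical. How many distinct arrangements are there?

51

There are too many to list fully; the first 12 (by largest part) are:
14+1+1+1+1
13+2+1+1+1
12+3+1+1+1
12+2+2+1+1
11+4+1+1+1
11+3+2+1+1
11+2+2+2+1
10+5+1+1+1
10+4+2+1+1
10+3+3+1+1
10+3+2+2+1
10+2+2+2+2
…and 39 more, for 51 total.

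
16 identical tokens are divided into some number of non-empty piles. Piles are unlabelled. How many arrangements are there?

There are 231 such partitions.

231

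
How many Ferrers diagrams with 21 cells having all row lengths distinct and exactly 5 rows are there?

10

Listing the qualifying partitions of 21:
11 + 4 + 3 + 2 + 1
10 + 5 + 3 + 2 + 1
9 + 6 + 3 + 2 + 1
9 + 5 + 4 + 2 + 1
8 + 7 + 3 + 2 + 1
8 + 6 + 4 + 2 + 1
8 + 5 + 4 + 3 + 1
7 + 6 + 5 + 2 + 1
7 + 6 + 4 + 3 + 1
7 + 5 + 4 + 3 + 2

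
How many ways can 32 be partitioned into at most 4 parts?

351

Counting exhaustively, 351 partitions satisfy the conditions.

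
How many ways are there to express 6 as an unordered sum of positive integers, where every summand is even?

Enumerating:
6
4, 2
2, 2, 2
That's 3 in total.

3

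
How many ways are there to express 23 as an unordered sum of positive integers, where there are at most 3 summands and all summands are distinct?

There are too many to list fully; the first 12 (by largest part) are:
23
22, 1
21, 2
20, 3
20, 2, 1
19, 4
19, 3, 1
18, 5
18, 4, 1
18, 3, 2
17, 6
17, 5, 1
…and 33 more, for 45 total.

45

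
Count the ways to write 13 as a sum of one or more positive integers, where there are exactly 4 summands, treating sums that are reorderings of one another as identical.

18

They are:
10, 1, 1, 1
9, 2, 1, 1
8, 3, 1, 1
8, 2, 2, 1
7, 4, 1, 1
7, 3, 2, 1
7, 2, 2, 2
6, 5, 1, 1
6, 4, 2, 1
6, 3, 3, 1
6, 3, 2, 2
5, 5, 2, 1
5, 4, 3, 1
5, 4, 2, 2
5, 3, 3, 2
4, 4, 4, 1
4, 4, 3, 2
4, 3, 3, 3
That's 18 in total.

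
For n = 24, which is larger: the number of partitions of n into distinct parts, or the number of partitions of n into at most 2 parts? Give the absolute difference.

Partitions of 24 into distinct parts: 122.
Partitions of 24 into at most 2 parts: 13.
|122 − 13| = 109.

109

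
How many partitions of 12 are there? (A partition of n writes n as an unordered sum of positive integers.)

77

Direct enumeration gives 77 partitions.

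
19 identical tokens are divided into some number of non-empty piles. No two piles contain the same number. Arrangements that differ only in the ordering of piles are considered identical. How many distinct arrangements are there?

54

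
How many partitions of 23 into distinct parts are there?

104

Counting exhaustively, 104 partitions satisfy the conditions.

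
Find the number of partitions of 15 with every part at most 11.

Counting exhaustively, 169 partitions satisfy the conditions.

169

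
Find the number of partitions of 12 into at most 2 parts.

7

Listing the qualifying partitions of 12:
12
11, 1
10, 2
9, 3
8, 4
7, 5
6, 6
Counting gives 7.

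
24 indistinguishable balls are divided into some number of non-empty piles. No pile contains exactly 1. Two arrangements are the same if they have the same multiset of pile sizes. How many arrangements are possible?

A full systematic count gives 320.

320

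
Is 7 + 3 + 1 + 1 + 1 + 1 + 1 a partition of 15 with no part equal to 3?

No

The parts sum to 15, and the condition 'no summand equals 3' is violated.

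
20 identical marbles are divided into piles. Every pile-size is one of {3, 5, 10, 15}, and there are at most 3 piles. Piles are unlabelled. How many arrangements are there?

3

The partitions of 20 that satisfy the conditions:
15 + 5
10 + 10
10 + 5 + 5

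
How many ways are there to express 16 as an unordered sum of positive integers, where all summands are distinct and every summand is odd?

5

Listing the qualifying partitions of 16:
15,1
13,3
11,5
9,7
7,5,3,1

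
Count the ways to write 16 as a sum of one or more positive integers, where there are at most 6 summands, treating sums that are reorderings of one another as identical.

There are 136 such partitions.

136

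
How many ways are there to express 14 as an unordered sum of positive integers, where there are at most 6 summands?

90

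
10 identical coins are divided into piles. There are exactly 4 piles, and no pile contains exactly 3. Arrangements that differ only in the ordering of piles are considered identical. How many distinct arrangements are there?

5

They are:
1 + 1 + 1 + 7
1 + 1 + 2 + 6
1 + 2 + 2 + 5
1 + 1 + 4 + 4
2 + 2 + 2 + 4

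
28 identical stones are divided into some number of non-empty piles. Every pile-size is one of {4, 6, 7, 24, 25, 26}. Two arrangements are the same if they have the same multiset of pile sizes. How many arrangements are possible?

6

Enumerating:
24 + 4
7 + 7 + 7 + 7
7 + 7 + 6 + 4 + 4
6 + 6 + 6 + 6 + 4
6 + 6 + 4 + 4 + 4 + 4
4 + 4 + 4 + 4 + 4 + 4 + 4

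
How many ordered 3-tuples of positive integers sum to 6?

Place 2 bars in the 5 internal gaps of a row of 6 dots: C(5,2) = 10.

10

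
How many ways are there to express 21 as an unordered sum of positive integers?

792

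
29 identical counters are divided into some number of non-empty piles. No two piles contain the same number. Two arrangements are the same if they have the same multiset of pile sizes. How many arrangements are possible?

Counting exhaustively, 256 partitions satisfy the conditions.

256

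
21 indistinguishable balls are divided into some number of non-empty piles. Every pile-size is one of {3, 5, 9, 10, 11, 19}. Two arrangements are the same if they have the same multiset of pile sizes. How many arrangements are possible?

They are:
11+10
11+5+5
10+5+3+3
9+9+3
9+3+3+3+3
5+5+5+3+3
3+3+3+3+3+3+3

7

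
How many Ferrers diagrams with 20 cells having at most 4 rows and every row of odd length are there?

20

Enumerating:
19,1
17,3
17,1,1,1
15,5
15,3,1,1
13,7
13,5,1,1
13,3,3,1
11,9
11,7,1,1
11,5,3,1
11,3,3,3
9,9,1,1
9,7,3,1
9,5,5,1
9,5,3,3
7,7,5,1
7,7,3,3
7,5,5,3
5,5,5,5
That's 20 in total.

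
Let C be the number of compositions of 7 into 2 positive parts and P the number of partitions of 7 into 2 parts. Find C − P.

3

Ordered (compositions into 2 parts): C(6,1) = 6.
Unordered (partitions into 2 parts): 3.
Difference: 6 − 3 = 3.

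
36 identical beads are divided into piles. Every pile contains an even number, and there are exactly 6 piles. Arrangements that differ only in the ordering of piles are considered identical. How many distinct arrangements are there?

A partial list (first 12 by largest part):
26+2+2+2+2+2
24+4+2+2+2+2
22+6+2+2+2+2
22+4+4+2+2+2
20+8+2+2+2+2
20+6+4+2+2+2
20+4+4+4+2+2
18+10+2+2+2+2
18+8+4+2+2+2
18+6+6+2+2+2
18+6+4+4+2+2
18+4+4+4+4+2
…and 46 more, for 58 total.

58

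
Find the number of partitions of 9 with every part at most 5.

23

The partitions of 9 that satisfy the conditions:
5 + 4
5 + 3 + 1
5 + 2 + 2
5 + 2 + 1 + 1
5 + 1 + 1 + 1 + 1
4 + 4 + 1
4 + 3 + 2
4 + 3 + 1 + 1
4 + 2 + 2 + 1
4 + 2 + 1 + 1 + 1
4 + 1 + 1 + 1 + 1 + 1
3 + 3 + 3
3 + 3 + 2 + 1
3 + 3 + 1 + 1 + 1
3 + 2 + 2 + 2
3 + 2 + 2 + 1 + 1
3 + 2 + 1 + 1 + 1 + 1
3 + 1 + 1 + 1 + 1 + 1 + 1
2 + 2 + 2 + 2 + 1
2 + 2 + 2 + 1 + 1 + 1
2 + 2 + 1 + 1 + 1 + 1 + 1
2 + 1 + 1 + 1 + 1 + 1 + 1 + 1
1 + 1 + 1 + 1 + 1 + 1 + 1 + 1 + 1
Counting gives 23.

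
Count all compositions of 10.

512

The number of compositions of n is 2^(n−1); here 2^9 = 512.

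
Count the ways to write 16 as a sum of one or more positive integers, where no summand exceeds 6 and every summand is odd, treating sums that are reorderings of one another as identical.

Listing the qualifying partitions of 16:
1 + 5 + 5 + 5
3 + 3 + 5 + 5
1 + 1 + 1 + 3 + 5 + 5
1 + 1 + 1 + 1 + 1 + 1 + 5 + 5
1 + 1 + 3 + 3 + 3 + 5
1 + 1 + 1 + 1 + 1 + 3 + 3 + 5
1 + 1 + 1 + 1 + 1 + 1 + 1 + 1 + 3 + 5
1 + 1 + 1 + 1 + 1 + 1 + 1 + 1 + 1 + 1 + 1 + 5
1 + 3 + 3 + 3 + 3 + 3
1 + 1 + 1 + 1 + 3 + 3 + 3 + 3
1 + 1 + 1 + 1 + 1 + 1 + 1 + 3 + 3 + 3
1 + 1 + 1 + 1 + 1 + 1 + 1 + 1 + 1 + 1 + 3 + 3
1 + 1 + 1 + 1 + 1 + 1 + 1 + 1 + 1 + 1 + 1 + 1 + 1 + 3
1 + 1 + 1 + 1 + 1 + 1 + 1 + 1 + 1 + 1 + 1 + 1 + 1 + 1 + 1 + 1
That's 14 in total.

14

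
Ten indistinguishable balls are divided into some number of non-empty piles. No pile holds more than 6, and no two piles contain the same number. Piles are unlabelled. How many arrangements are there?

5

The partitions of 10 that satisfy the conditions:
4,6
1,3,6
1,4,5
2,3,5
1,2,3,4
Counting gives 5.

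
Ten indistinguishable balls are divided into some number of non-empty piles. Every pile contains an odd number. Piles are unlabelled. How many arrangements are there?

10

They are:
1,9
3,7
1,1,1,7
5,5
1,1,3,5
1,1,1,1,1,5
1,3,3,3
1,1,1,1,3,3
1,1,1,1,1,1,1,3
1,1,1,1,1,1,1,1,1,1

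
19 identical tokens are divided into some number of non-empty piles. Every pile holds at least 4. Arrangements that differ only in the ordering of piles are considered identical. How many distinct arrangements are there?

18

Listing the qualifying partitions of 19:
19
15+4
14+5
13+6
12+7
11+8
11+4+4
10+9
10+5+4
9+6+4
9+5+5
8+7+4
8+6+5
7+7+5
7+6+6
7+4+4+4
6+5+4+4
5+5+5+4
That's 18 in total.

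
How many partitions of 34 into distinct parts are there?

512

A full systematic count gives 512.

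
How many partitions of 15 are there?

176

Direct enumeration gives 176 partitions.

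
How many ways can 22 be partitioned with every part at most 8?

638

There are 638 such partitions.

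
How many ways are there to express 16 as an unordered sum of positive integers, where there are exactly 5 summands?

37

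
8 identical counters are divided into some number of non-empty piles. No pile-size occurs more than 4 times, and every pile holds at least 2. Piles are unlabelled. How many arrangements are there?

7

The partitions of 8 that satisfy the conditions:
8
6+2
5+3
4+4
4+2+2
3+3+2
2+2+2+2
Counting gives 7.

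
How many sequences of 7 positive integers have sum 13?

Place 6 bars in the 12 internal gaps of a row of 13 dots: C(12,6) = 924.

924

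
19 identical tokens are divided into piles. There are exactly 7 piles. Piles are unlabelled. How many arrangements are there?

65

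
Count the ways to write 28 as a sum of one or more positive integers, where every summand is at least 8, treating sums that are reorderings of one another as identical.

12

Enumerating:
28
20, 8
19, 9
18, 10
17, 11
16, 12
15, 13
14, 14
12, 8, 8
11, 9, 8
10, 10, 8
10, 9, 9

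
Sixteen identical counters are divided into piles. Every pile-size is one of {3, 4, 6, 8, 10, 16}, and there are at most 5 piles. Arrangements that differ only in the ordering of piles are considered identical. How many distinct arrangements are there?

9

The partitions of 16 that satisfy the conditions:
16
10, 6
10, 3, 3
8, 8
8, 4, 4
6, 6, 4
6, 4, 3, 3
4, 4, 4, 4
4, 3, 3, 3, 3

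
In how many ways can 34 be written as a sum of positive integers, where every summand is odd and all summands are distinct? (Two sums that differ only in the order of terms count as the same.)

26

A partial list (first 12 by largest part):
33,1
31,3
29,5
27,7
25,9
25,5,3,1
23,11
23,7,3,1
21,13
21,9,3,1
21,7,5,1
19,15
…and 14 more, for 26 total.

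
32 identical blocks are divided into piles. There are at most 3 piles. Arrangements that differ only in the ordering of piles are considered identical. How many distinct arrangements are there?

102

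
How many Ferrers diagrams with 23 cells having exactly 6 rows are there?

Counting exhaustively, 163 partitions satisfy the conditions.

163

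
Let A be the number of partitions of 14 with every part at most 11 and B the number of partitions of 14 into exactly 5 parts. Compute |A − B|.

108

Partitions of 14 with every part at most 11: 131.
Partitions of 14 into exactly 5 parts: 23.
|131 − 23| = 108.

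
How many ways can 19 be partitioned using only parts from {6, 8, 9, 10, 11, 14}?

2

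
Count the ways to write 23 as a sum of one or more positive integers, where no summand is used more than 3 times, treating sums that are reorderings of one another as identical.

Counting exhaustively, 592 partitions satisfy the conditions.

592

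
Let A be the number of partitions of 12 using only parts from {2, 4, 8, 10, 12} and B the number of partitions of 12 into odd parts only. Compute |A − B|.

7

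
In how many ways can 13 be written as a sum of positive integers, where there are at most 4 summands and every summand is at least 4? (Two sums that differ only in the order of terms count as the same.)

The partitions of 13 that satisfy the conditions:
13
9,4
8,5
7,6
5,4,4
That's 5 in total.

5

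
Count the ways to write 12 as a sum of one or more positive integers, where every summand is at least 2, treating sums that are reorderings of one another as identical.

21

Enumerating:
12
10, 2
9, 3
8, 4
8, 2, 2
7, 5
7, 3, 2
6, 6
6, 4, 2
6, 3, 3
6, 2, 2, 2
5, 5, 2
5, 4, 3
5, 3, 2, 2
4, 4, 4
4, 4, 2, 2
4, 3, 3, 2
4, 2, 2, 2, 2
3, 3, 3, 3
3, 3, 2, 2, 2
2, 2, 2, 2, 2, 2
Counting gives 21.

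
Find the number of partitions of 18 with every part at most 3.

There are too many to list fully; the first 12 (by largest part) are:
3 + 3 + 3 + 3 + 3 + 3
3 + 3 + 3 + 3 + 3 + 2 + 1
3 + 3 + 3 + 3 + 3 + 1 + 1 + 1
3 + 3 + 3 + 3 + 2 + 2 + 2
3 + 3 + 3 + 3 + 2 + 2 + 1 + 1
3 + 3 + 3 + 3 + 2 + 1 + 1 + 1 + 1
3 + 3 + 3 + 3 + 1 + 1 + 1 + 1 + 1 + 1
3 + 3 + 3 + 2 + 2 + 2 + 2 + 1
3 + 3 + 3 + 2 + 2 + 2 + 1 + 1 + 1
3 + 3 + 3 + 2 + 2 + 1 + 1 + 1 + 1 + 1
3 + 3 + 3 + 2 + 1 + 1 + 1 + 1 + 1 + 1 + 1
3 + 3 + 3 + 1 + 1 + 1 + 1 + 1 + 1 + 1 + 1 + 1
…and 25 more, for 37 total.

37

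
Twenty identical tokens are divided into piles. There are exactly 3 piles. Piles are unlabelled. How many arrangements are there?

A partial list (first 12 by largest part):
18 + 1 + 1
17 + 2 + 1
16 + 3 + 1
16 + 2 + 2
15 + 4 + 1
15 + 3 + 2
14 + 5 + 1
14 + 4 + 2
14 + 3 + 3
13 + 6 + 1
13 + 5 + 2
13 + 4 + 3
…and 21 more, for 33 total.

33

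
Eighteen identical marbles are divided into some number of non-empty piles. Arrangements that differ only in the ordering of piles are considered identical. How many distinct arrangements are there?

A full systematic count gives 385.

385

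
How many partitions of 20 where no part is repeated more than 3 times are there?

A full systematic count gives 320.

320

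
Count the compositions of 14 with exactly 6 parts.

1287

By stars and bars with positive parts, the count is C(13,5) = 1287.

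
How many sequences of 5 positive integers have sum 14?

715

By stars and bars with positive parts, the count is C(13,4) = 715.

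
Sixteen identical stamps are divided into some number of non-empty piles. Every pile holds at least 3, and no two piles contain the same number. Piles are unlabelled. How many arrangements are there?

Listing the qualifying partitions of 16:
16
13,3
12,4
11,5
10,6
9,7
9,4,3
8,5,3
7,6,3
7,5,4
That's 10 in total.

10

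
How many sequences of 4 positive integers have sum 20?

A composition of 20 into 4 positive parts is chosen by placing 3 dividers among the 19 gaps between 20 units: C(19,3) = 969.

969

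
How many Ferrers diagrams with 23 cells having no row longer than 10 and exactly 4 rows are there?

41

A partial list (first 12 by largest part):
10 + 10 + 2 + 1
10 + 9 + 3 + 1
10 + 9 + 2 + 2
10 + 8 + 4 + 1
10 + 8 + 3 + 2
10 + 7 + 5 + 1
10 + 7 + 4 + 2
10 + 7 + 3 + 3
10 + 6 + 6 + 1
10 + 6 + 5 + 2
10 + 6 + 4 + 3
10 + 5 + 5 + 3
…and 29 more, for 41 total.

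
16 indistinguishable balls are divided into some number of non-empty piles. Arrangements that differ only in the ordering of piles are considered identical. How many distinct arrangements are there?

A full systematic count gives 231.

231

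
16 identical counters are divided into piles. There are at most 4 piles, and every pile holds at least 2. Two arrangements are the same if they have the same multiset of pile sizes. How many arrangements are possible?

37

There are too many to list fully; the first 12 (by largest part) are:
16
14+2
13+3
12+4
12+2+2
11+5
11+3+2
10+6
10+4+2
10+3+3
10+2+2+2
9+7
…and 25 more, for 37 total.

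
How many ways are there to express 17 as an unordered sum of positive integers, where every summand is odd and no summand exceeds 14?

36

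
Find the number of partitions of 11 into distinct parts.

12

They are:
11
10+1
9+2
8+3
8+2+1
7+4
7+3+1
6+5
6+4+1
6+3+2
5+4+2
5+3+2+1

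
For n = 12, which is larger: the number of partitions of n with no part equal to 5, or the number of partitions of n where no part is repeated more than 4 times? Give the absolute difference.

Partitions of 12 with no part equal to 5: 62.
Partitions of 12 where no part is repeated more than 4 times: 60.
|62 − 60| = 2.

2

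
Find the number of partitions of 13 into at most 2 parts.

Enumerating:
13
1,12
2,11
3,10
4,9
5,8
6,7

7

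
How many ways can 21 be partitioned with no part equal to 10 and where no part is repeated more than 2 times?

216

Systematic enumeration (by largest part, then next-largest, …) yields 216.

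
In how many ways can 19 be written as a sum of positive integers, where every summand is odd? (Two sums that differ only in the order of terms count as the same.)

54

A partial list (first 12 by largest part):
19
17+1+1
15+3+1
15+1+1+1+1
13+5+1
13+3+3
13+3+1+1+1
13+1+1+1+1+1+1
11+7+1
11+5+3
11+5+1+1+1
11+3+3+1+1
…and 42 more, for 54 total.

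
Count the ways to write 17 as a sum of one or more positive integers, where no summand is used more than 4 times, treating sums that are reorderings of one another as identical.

205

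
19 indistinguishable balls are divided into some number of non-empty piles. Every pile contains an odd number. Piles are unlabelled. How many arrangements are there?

54

A partial list (first 12 by largest part):
19
17+1+1
15+3+1
15+1+1+1+1
13+5+1
13+3+3
13+3+1+1+1
13+1+1+1+1+1+1
11+7+1
11+5+3
11+5+1+1+1
11+3+3+1+1
…and 42 more, for 54 total.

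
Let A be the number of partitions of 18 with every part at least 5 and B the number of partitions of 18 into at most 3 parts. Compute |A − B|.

28

Partitions of 18 with every part at least 5: 9.
Partitions of 18 into at most 3 parts: 37.
|9 − 37| = 28.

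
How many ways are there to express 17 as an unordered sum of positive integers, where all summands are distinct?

There are too many to list fully; the first 12 (by largest part) are:
17
16, 1
15, 2
14, 3
14, 2, 1
13, 4
13, 3, 1
12, 5
12, 4, 1
12, 3, 2
11, 6
11, 5, 1
…and 26 more, for 38 total.

38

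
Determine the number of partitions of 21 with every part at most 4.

There are 120 such partitions.

120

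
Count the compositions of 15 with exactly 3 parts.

91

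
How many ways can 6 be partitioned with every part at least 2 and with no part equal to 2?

2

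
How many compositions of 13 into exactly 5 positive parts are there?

A composition of 13 into 5 positive parts is chosen by placing 4 dividers among the 12 gaps between 13 units: C(12,4) = 495.

495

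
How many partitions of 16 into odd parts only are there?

There are too many to list fully; the first 12 (by largest part) are:
1+15
3+13
1+1+1+13
5+11
1+1+3+11
1+1+1+1+1+11
7+9
1+1+5+9
1+3+3+9
1+1+1+1+3+9
1+1+1+1+1+1+1+9
1+1+7+7
…and 20 more, for 32 total.

32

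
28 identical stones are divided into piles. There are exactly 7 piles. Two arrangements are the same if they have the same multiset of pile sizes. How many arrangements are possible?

Enumerating by decreasing first part gives 436 partitions in all.

436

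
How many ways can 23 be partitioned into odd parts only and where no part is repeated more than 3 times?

41

There are too many to list fully; the first 12 (by largest part) are:
23
21+1+1
19+3+1
17+5+1
17+3+3
17+3+1+1+1
15+7+1
15+5+3
15+5+1+1+1
15+3+3+1+1
13+9+1
13+7+3
…and 29 more, for 41 total.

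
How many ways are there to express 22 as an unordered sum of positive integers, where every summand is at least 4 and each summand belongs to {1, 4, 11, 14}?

They are:
14+4+4
11+11

2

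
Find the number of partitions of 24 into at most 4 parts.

169

Systematic enumeration (by largest part, then next-largest, …) yields 169.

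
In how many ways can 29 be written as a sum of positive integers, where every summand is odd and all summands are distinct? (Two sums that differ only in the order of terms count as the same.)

They are:
29
1, 3, 25
1, 5, 23
1, 7, 21
3, 5, 21
1, 9, 19
3, 7, 19
1, 11, 17
3, 9, 17
5, 7, 17
1, 13, 15
3, 11, 15
5, 9, 15
5, 11, 13
7, 9, 13
1, 3, 5, 7, 13
1, 3, 5, 9, 11
Counting gives 17.

17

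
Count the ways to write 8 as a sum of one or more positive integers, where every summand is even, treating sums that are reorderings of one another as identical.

Enumerating:
8
6+2
4+4
4+2+2
2+2+2+2

5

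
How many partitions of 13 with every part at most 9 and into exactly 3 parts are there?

12

Listing the qualifying partitions of 13:
9, 3, 1
9, 2, 2
8, 4, 1
8, 3, 2
7, 5, 1
7, 4, 2
7, 3, 3
6, 6, 1
6, 5, 2
6, 4, 3
5, 5, 3
5, 4, 4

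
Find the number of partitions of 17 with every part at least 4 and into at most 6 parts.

12

Enumerating:
17
13+4
12+5
11+6
10+7
9+8
9+4+4
8+5+4
7+6+4
7+5+5
6+6+5
5+4+4+4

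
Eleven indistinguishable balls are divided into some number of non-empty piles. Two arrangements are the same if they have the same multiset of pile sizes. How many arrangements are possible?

A partial list (first 12 by largest part):
11
10,1
9,2
9,1,1
8,3
8,2,1
8,1,1,1
7,4
7,3,1
7,2,2
7,2,1,1
7,1,1,1,1
…and 44 more, for 56 total.

56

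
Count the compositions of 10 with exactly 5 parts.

Place 4 bars in the 9 internal gaps of a row of 10 dots: C(9,4) = 126.

126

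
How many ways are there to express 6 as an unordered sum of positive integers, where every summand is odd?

Listing the qualifying partitions of 6:
1, 5
3, 3
1, 1, 1, 3
1, 1, 1, 1, 1, 1

4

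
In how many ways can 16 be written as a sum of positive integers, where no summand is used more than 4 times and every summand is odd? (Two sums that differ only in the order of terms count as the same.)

19

They are:
15 + 1
13 + 3
13 + 1 + 1 + 1
11 + 5
11 + 3 + 1 + 1
9 + 7
9 + 5 + 1 + 1
9 + 3 + 3 + 1
9 + 3 + 1 + 1 + 1 + 1
7 + 7 + 1 + 1
7 + 5 + 3 + 1
7 + 5 + 1 + 1 + 1 + 1
7 + 3 + 3 + 3
7 + 3 + 3 + 1 + 1 + 1
5 + 5 + 5 + 1
5 + 5 + 3 + 3
5 + 5 + 3 + 1 + 1 + 1
5 + 3 + 3 + 3 + 1 + 1
3 + 3 + 3 + 3 + 1 + 1 + 1 + 1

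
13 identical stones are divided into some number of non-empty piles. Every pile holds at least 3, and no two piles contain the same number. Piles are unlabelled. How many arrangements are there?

6

Listing the qualifying partitions of 13:
13
10,3
9,4
8,5
7,6
6,4,3
That's 6 in total.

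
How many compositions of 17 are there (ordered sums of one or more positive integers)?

65536

The number of compositions of n is 2^(n−1); here 2^16 = 65536.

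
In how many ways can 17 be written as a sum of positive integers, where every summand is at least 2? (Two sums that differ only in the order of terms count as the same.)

66

There are too many to list fully; the first 12 (by largest part) are:
17
15,2
14,3
13,4
13,2,2
12,5
12,3,2
11,6
11,4,2
11,3,3
11,2,2,2
10,7
…and 54 more, for 66 total.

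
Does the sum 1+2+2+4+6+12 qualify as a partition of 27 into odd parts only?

The parts sum to 27, and the condition 'every summand is odd' is violated.

No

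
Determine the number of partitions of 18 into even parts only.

There are too many to list fully; the first 12 (by largest part) are:
18
2, 16
4, 14
2, 2, 14
6, 12
2, 4, 12
2, 2, 2, 12
8, 10
2, 6, 10
4, 4, 10
2, 2, 4, 10
2, 2, 2, 2, 10
…and 18 more, for 30 total.

30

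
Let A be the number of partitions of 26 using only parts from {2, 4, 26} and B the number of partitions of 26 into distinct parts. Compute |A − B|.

157

Partitions of 26 using only parts from {2, 4, 26}: 8.
Partitions of 26 into distinct parts: 165.
|8 − 165| = 157.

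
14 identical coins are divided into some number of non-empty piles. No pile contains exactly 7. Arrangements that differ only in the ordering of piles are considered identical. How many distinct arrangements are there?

A full systematic count gives 120.

120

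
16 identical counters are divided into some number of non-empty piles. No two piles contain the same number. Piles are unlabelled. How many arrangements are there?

32

There are too many to list fully; the first 12 (by largest part) are:
16
15, 1
14, 2
13, 3
13, 2, 1
12, 4
12, 3, 1
11, 5
11, 4, 1
11, 3, 2
10, 6
10, 5, 1
…and 20 more, for 32 total.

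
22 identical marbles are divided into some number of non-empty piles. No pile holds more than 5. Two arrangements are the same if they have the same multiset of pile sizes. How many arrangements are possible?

255

Counting exhaustively, 255 partitions satisfy the conditions.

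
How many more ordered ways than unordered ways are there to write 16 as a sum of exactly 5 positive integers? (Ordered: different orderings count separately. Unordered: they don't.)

Ordered (compositions into 5 parts): C(15,4) = 1365.
Unordered (partitions into 5 parts): 37.
Difference: 1365 − 37 = 1328.

1328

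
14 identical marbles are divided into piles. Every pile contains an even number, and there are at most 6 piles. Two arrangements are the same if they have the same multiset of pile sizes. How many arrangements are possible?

14

They are:
14
12 + 2
10 + 4
10 + 2 + 2
8 + 6
8 + 4 + 2
8 + 2 + 2 + 2
6 + 6 + 2
6 + 4 + 4
6 + 4 + 2 + 2
6 + 2 + 2 + 2 + 2
4 + 4 + 4 + 2
4 + 4 + 2 + 2 + 2
4 + 2 + 2 + 2 + 2 + 2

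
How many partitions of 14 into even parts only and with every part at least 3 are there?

4

Enumerating:
14
10,4
8,6
6,4,4
That's 4 in total.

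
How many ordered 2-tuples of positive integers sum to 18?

17

Equivalently, choose which 1 of the 17 gaps become plus signs: C(17,1) = 17.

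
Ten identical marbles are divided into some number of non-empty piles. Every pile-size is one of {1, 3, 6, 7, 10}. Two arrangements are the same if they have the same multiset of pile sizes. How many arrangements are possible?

9

Listing the qualifying partitions of 10:
10
7, 3
7, 1, 1, 1
6, 3, 1
6, 1, 1, 1, 1
3, 3, 3, 1
3, 3, 1, 1, 1, 1
3, 1, 1, 1, 1, 1, 1, 1
1, 1, 1, 1, 1, 1, 1, 1, 1, 1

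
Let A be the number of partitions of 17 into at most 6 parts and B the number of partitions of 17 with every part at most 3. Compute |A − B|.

Partitions of 17 into at most 6 parts: 163.
Partitions of 17 with every part at most 3: 33.
|163 − 33| = 130.

130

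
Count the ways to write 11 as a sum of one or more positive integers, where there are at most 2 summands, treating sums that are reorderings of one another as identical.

6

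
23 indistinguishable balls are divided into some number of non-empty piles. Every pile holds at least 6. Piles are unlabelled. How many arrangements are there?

12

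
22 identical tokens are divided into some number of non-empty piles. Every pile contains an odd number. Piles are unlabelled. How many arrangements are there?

89

A full systematic count gives 89.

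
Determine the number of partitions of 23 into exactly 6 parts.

Counting exhaustively, 163 partitions satisfy the conditions.

163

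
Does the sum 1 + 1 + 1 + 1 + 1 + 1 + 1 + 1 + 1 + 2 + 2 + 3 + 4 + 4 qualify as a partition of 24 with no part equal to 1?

No

The parts sum to 24, and the condition 'no summand equals 1' is violated.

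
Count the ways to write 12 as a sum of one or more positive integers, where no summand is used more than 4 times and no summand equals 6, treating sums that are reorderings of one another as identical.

50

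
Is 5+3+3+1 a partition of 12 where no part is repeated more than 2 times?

Yes

The parts sum to 12, and the condition 'no summand is used more than 2 times' holds.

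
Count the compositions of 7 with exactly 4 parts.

A composition of 7 into 4 positive parts is chosen by placing 3 dividers among the 6 gaps between 7 units: C(6,3) = 20.

20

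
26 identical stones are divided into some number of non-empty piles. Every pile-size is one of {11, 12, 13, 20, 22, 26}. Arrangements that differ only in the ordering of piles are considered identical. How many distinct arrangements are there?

Enumerating:
26
13, 13
That's 2 in total.

2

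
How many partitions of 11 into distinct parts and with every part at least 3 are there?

4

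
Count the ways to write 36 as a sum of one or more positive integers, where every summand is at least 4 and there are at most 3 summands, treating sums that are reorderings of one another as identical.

77

Direct enumeration gives 77 partitions.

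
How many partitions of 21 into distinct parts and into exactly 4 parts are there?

27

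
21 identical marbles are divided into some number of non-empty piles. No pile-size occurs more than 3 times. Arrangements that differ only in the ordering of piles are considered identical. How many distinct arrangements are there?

395

Counting exhaustively, 395 partitions satisfy the conditions.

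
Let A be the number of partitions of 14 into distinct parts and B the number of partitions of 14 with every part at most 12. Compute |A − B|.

Partitions of 14 into distinct parts: 22.
Partitions of 14 with every part at most 12: 133.
|22 − 133| = 111.

111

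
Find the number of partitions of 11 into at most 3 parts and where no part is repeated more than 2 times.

16

The partitions of 11 that satisfy the conditions:
11
10, 1
9, 2
9, 1, 1
8, 3
8, 2, 1
7, 4
7, 3, 1
7, 2, 2
6, 5
6, 4, 1
6, 3, 2
5, 5, 1
5, 4, 2
5, 3, 3
4, 4, 3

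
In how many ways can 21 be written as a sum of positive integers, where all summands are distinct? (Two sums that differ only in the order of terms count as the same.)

76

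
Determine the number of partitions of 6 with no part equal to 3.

8

The partitions of 6 that satisfy the conditions:
6
5 + 1
4 + 2
4 + 1 + 1
2 + 2 + 2
2 + 2 + 1 + 1
2 + 1 + 1 + 1 + 1
1 + 1 + 1 + 1 + 1 + 1
That's 8 in total.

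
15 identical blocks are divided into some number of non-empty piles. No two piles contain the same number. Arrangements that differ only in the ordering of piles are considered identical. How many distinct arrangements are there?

There are too many to list fully; the first 12 (by largest part) are:
15
14+1
13+2
12+3
12+2+1
11+4
11+3+1
10+5
10+4+1
10+3+2
9+6
9+5+1
…and 15 more, for 27 total.

27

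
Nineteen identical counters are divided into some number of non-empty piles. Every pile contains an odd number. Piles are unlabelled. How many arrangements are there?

54

A partial list (first 12 by largest part):
19
17+1+1
15+3+1
15+1+1+1+1
13+5+1
13+3+3
13+3+1+1+1
13+1+1+1+1+1+1
11+7+1
11+5+3
11+5+1+1+1
11+3+3+1+1
…and 42 more, for 54 total.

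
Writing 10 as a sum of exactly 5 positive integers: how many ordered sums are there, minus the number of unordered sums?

Compositions: C(9,4) = 126.
Unordered (partitions into 5 parts): 7.
Difference: 126 − 7 = 119.

119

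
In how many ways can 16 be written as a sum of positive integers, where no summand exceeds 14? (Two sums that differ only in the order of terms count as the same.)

229

Direct enumeration gives 229 partitions.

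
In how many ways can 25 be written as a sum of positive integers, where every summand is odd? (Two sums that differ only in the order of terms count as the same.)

142

Direct enumeration gives 142 partitions.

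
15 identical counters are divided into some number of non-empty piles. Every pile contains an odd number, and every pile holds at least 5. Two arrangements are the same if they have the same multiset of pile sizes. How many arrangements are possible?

2

Enumerating:
15
5, 5, 5
Counting gives 2.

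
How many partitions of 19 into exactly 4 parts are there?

54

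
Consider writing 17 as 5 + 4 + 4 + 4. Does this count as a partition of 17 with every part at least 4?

Yes

The parts sum to 17, and the condition 'every summand is at least 4' holds.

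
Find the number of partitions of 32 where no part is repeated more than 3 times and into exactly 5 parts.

There are 473 such partitions.

473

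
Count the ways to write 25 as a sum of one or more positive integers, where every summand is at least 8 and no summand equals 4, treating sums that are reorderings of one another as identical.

The partitions of 25 that satisfy the conditions:
25
17 + 8
16 + 9
15 + 10
14 + 11
13 + 12
9 + 8 + 8
Counting gives 7.

7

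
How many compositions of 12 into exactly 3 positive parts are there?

55

A composition of 12 into 3 positive parts is chosen by placing 2 dividers among the 11 gaps between 12 units: C(11,2) = 55.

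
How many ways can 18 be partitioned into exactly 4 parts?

A partial list (first 12 by largest part):
15,1,1,1
14,2,1,1
13,3,1,1
13,2,2,1
12,4,1,1
12,3,2,1
12,2,2,2
11,5,1,1
11,4,2,1
11,3,3,1
11,3,2,2
10,6,1,1
…and 35 more, for 47 total.

47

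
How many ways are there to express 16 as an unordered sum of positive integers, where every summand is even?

22

Listing the qualifying partitions of 16:
16
14, 2
12, 4
12, 2, 2
10, 6
10, 4, 2
10, 2, 2, 2
8, 8
8, 6, 2
8, 4, 4
8, 4, 2, 2
8, 2, 2, 2, 2
6, 6, 4
6, 6, 2, 2
6, 4, 4, 2
6, 4, 2, 2, 2
6, 2, 2, 2, 2, 2
4, 4, 4, 4
4, 4, 4, 2, 2
4, 4, 2, 2, 2, 2
4, 2, 2, 2, 2, 2, 2
2, 2, 2, 2, 2, 2, 2, 2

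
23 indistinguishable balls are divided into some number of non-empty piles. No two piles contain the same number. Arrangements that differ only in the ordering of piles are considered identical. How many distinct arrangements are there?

104

Direct enumeration gives 104 partitions.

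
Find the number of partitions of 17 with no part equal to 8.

267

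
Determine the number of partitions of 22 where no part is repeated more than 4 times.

628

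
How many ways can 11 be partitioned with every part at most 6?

44

There are too many to list fully; the first 12 (by largest part) are:
6, 5
6, 4, 1
6, 3, 2
6, 3, 1, 1
6, 2, 2, 1
6, 2, 1, 1, 1
6, 1, 1, 1, 1, 1
5, 5, 1
5, 4, 2
5, 4, 1, 1
5, 3, 3
5, 3, 2, 1
…and 32 more, for 44 total.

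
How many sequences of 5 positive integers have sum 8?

35

By stars and bars with positive parts, the count is C(7,4) = 35.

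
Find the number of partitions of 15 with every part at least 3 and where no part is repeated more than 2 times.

Enumerating:
15
12+3
11+4
10+5
9+6
9+3+3
8+7
8+4+3
7+5+3
7+4+4
6+6+3
6+5+4
5+4+3+3
Counting gives 13.

13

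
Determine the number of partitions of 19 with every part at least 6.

6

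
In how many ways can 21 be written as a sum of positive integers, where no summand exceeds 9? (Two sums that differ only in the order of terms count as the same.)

598

Direct enumeration gives 598 partitions.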